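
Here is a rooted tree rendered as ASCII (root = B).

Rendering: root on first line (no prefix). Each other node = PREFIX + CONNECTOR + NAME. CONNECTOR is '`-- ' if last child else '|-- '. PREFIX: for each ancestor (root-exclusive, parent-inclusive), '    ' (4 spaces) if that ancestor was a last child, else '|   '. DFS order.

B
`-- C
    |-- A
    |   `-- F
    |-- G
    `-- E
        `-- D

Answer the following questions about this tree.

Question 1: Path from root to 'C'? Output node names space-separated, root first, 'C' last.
Walk down from root: B -> C

Answer: B C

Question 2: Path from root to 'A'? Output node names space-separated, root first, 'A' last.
Walk down from root: B -> C -> A

Answer: B C A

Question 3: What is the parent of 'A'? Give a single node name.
Scan adjacency: A appears as child of C

Answer: C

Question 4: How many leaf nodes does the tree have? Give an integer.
Answer: 3

Derivation:
Leaves (nodes with no children): D, F, G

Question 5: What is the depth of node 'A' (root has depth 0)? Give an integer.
Path from root to A: B -> C -> A
Depth = number of edges = 2

Answer: 2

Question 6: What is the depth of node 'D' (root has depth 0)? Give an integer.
Answer: 3

Derivation:
Path from root to D: B -> C -> E -> D
Depth = number of edges = 3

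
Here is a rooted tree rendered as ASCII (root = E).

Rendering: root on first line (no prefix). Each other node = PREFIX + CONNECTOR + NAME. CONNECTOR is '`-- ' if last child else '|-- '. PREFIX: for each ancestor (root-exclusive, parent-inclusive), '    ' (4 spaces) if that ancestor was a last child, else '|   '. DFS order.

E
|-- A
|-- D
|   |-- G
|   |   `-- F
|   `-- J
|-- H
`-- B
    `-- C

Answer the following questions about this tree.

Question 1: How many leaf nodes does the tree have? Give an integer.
Answer: 5

Derivation:
Leaves (nodes with no children): A, C, F, H, J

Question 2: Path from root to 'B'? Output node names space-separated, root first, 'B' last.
Answer: E B

Derivation:
Walk down from root: E -> B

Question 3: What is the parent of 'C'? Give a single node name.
Answer: B

Derivation:
Scan adjacency: C appears as child of B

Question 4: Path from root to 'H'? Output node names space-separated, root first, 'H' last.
Walk down from root: E -> H

Answer: E H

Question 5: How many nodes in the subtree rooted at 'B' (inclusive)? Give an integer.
Answer: 2

Derivation:
Subtree rooted at B contains: B, C
Count = 2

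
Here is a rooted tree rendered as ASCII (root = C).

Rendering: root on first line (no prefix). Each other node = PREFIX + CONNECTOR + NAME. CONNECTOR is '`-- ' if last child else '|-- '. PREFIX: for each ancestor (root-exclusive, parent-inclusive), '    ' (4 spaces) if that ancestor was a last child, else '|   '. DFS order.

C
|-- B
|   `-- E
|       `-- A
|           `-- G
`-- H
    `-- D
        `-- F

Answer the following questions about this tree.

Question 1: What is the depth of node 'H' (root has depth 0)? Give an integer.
Answer: 1

Derivation:
Path from root to H: C -> H
Depth = number of edges = 1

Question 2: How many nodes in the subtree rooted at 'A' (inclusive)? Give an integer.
Answer: 2

Derivation:
Subtree rooted at A contains: A, G
Count = 2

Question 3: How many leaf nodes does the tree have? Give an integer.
Answer: 2

Derivation:
Leaves (nodes with no children): F, G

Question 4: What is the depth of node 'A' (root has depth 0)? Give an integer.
Path from root to A: C -> B -> E -> A
Depth = number of edges = 3

Answer: 3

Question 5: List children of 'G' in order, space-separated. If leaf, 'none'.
Node G's children (from adjacency): (leaf)

Answer: none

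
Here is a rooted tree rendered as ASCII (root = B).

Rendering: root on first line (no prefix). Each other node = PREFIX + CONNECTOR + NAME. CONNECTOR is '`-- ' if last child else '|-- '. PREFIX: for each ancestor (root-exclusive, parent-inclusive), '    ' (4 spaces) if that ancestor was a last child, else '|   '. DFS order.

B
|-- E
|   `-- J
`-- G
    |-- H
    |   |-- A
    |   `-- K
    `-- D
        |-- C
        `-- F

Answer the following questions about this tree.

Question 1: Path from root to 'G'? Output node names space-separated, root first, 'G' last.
Walk down from root: B -> G

Answer: B G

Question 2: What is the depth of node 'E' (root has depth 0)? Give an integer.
Path from root to E: B -> E
Depth = number of edges = 1

Answer: 1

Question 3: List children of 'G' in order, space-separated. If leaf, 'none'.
Answer: H D

Derivation:
Node G's children (from adjacency): H, D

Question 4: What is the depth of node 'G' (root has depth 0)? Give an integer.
Answer: 1

Derivation:
Path from root to G: B -> G
Depth = number of edges = 1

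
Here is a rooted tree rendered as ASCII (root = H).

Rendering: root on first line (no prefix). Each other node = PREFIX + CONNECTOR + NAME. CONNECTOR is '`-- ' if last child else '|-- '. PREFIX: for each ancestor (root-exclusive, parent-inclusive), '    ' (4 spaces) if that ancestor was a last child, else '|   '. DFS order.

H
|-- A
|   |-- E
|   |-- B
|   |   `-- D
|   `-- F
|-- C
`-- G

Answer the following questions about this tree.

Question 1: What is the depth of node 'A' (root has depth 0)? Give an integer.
Path from root to A: H -> A
Depth = number of edges = 1

Answer: 1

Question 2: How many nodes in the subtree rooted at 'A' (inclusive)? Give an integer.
Subtree rooted at A contains: A, B, D, E, F
Count = 5

Answer: 5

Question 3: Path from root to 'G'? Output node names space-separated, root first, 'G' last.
Walk down from root: H -> G

Answer: H G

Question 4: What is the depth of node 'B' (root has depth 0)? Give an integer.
Path from root to B: H -> A -> B
Depth = number of edges = 2

Answer: 2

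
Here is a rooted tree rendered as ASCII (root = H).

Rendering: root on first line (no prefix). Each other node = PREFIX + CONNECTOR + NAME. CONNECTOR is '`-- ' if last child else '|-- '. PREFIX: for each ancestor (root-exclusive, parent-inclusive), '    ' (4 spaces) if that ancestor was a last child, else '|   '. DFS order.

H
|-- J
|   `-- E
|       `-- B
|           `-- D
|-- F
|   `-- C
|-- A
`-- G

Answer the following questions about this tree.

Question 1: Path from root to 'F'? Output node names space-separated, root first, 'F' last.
Answer: H F

Derivation:
Walk down from root: H -> F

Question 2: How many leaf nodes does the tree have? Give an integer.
Leaves (nodes with no children): A, C, D, G

Answer: 4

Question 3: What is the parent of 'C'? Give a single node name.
Answer: F

Derivation:
Scan adjacency: C appears as child of F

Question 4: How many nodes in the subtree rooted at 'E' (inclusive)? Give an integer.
Answer: 3

Derivation:
Subtree rooted at E contains: B, D, E
Count = 3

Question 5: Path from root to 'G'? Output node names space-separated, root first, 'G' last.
Answer: H G

Derivation:
Walk down from root: H -> G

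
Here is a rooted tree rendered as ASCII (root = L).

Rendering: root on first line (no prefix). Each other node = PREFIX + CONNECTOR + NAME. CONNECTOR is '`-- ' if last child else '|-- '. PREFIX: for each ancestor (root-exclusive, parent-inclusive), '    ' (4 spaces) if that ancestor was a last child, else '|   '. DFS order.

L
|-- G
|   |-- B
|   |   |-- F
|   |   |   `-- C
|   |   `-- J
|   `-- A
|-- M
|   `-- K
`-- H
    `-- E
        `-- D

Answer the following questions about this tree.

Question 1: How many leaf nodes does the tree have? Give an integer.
Answer: 5

Derivation:
Leaves (nodes with no children): A, C, D, J, K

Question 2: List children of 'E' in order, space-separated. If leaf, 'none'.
Answer: D

Derivation:
Node E's children (from adjacency): D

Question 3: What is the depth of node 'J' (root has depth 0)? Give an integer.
Path from root to J: L -> G -> B -> J
Depth = number of edges = 3

Answer: 3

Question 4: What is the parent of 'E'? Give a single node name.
Answer: H

Derivation:
Scan adjacency: E appears as child of H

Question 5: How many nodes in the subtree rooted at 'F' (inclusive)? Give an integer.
Answer: 2

Derivation:
Subtree rooted at F contains: C, F
Count = 2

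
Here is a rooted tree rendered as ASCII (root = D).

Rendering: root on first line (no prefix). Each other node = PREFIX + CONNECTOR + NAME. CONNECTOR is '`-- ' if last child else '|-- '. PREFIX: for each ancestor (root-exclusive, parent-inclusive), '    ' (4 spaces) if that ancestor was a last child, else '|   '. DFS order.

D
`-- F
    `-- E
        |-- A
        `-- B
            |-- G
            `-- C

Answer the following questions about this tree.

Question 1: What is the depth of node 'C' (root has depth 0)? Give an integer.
Path from root to C: D -> F -> E -> B -> C
Depth = number of edges = 4

Answer: 4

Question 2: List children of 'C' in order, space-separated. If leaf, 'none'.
Node C's children (from adjacency): (leaf)

Answer: none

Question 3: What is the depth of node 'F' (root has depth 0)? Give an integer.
Path from root to F: D -> F
Depth = number of edges = 1

Answer: 1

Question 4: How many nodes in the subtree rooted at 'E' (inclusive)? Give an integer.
Answer: 5

Derivation:
Subtree rooted at E contains: A, B, C, E, G
Count = 5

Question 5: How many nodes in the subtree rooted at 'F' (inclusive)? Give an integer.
Answer: 6

Derivation:
Subtree rooted at F contains: A, B, C, E, F, G
Count = 6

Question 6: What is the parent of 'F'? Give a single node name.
Scan adjacency: F appears as child of D

Answer: D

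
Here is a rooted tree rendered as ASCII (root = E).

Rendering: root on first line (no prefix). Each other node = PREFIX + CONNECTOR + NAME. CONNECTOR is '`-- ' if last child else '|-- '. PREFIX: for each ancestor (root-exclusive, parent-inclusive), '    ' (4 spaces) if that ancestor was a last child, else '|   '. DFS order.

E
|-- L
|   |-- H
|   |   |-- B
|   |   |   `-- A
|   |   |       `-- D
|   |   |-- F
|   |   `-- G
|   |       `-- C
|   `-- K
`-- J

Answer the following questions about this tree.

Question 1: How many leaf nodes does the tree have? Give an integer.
Answer: 5

Derivation:
Leaves (nodes with no children): C, D, F, J, K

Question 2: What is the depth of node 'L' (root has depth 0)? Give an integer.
Answer: 1

Derivation:
Path from root to L: E -> L
Depth = number of edges = 1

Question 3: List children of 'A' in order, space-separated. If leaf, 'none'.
Answer: D

Derivation:
Node A's children (from adjacency): D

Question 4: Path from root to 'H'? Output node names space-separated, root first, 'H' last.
Answer: E L H

Derivation:
Walk down from root: E -> L -> H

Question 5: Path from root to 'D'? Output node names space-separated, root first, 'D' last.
Walk down from root: E -> L -> H -> B -> A -> D

Answer: E L H B A D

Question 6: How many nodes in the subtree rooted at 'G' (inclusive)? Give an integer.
Subtree rooted at G contains: C, G
Count = 2

Answer: 2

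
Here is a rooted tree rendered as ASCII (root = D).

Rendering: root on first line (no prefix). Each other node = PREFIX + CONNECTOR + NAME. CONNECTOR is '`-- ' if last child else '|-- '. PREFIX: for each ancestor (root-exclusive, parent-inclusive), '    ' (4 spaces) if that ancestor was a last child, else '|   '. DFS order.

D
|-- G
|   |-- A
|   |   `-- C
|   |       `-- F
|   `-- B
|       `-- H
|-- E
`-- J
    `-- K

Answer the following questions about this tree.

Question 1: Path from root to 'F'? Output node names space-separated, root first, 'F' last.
Walk down from root: D -> G -> A -> C -> F

Answer: D G A C F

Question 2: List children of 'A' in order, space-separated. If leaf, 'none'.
Node A's children (from adjacency): C

Answer: C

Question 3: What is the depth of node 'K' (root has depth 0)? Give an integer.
Path from root to K: D -> J -> K
Depth = number of edges = 2

Answer: 2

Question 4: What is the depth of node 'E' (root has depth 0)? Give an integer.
Path from root to E: D -> E
Depth = number of edges = 1

Answer: 1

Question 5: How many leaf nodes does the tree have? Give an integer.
Answer: 4

Derivation:
Leaves (nodes with no children): E, F, H, K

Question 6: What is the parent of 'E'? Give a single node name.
Answer: D

Derivation:
Scan adjacency: E appears as child of D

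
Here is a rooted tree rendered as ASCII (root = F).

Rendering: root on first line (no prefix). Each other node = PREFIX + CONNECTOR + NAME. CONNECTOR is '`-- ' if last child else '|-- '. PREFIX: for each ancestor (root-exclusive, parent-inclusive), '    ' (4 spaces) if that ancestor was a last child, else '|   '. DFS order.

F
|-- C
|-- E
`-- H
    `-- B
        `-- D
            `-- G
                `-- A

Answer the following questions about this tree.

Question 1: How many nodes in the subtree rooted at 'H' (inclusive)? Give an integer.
Subtree rooted at H contains: A, B, D, G, H
Count = 5

Answer: 5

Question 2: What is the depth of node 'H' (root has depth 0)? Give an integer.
Path from root to H: F -> H
Depth = number of edges = 1

Answer: 1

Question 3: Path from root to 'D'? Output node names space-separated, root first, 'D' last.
Walk down from root: F -> H -> B -> D

Answer: F H B D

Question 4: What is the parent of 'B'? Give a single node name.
Answer: H

Derivation:
Scan adjacency: B appears as child of H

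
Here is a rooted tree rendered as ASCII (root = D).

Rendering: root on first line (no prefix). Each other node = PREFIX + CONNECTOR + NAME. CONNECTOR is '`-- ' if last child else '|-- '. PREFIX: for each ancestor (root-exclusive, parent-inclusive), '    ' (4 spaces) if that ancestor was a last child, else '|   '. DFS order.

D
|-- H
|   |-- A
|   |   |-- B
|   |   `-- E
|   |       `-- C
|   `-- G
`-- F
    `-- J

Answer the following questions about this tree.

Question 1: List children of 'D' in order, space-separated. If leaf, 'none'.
Answer: H F

Derivation:
Node D's children (from adjacency): H, F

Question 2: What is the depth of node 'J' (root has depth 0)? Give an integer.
Path from root to J: D -> F -> J
Depth = number of edges = 2

Answer: 2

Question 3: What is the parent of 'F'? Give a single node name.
Answer: D

Derivation:
Scan adjacency: F appears as child of D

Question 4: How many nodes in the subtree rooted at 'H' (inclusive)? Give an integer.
Subtree rooted at H contains: A, B, C, E, G, H
Count = 6

Answer: 6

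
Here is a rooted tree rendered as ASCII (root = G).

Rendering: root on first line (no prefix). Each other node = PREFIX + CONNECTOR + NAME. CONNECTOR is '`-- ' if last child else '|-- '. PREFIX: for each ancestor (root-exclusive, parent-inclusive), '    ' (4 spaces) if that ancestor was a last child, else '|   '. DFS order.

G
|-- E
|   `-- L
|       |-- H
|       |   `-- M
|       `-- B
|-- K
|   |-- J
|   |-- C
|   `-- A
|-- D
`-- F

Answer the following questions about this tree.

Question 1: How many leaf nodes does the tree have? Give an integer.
Leaves (nodes with no children): A, B, C, D, F, J, M

Answer: 7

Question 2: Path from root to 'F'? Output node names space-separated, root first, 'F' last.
Answer: G F

Derivation:
Walk down from root: G -> F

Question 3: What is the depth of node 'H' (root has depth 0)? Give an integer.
Path from root to H: G -> E -> L -> H
Depth = number of edges = 3

Answer: 3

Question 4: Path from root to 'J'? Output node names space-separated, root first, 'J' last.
Answer: G K J

Derivation:
Walk down from root: G -> K -> J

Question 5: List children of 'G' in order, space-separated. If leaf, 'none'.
Answer: E K D F

Derivation:
Node G's children (from adjacency): E, K, D, F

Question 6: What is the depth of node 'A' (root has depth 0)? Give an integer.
Answer: 2

Derivation:
Path from root to A: G -> K -> A
Depth = number of edges = 2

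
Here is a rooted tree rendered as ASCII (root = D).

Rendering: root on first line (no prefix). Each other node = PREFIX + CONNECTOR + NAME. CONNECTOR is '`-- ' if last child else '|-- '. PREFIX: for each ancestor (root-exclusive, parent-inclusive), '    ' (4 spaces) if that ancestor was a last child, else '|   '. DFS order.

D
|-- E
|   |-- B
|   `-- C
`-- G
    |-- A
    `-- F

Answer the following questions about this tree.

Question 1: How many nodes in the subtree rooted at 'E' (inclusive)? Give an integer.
Answer: 3

Derivation:
Subtree rooted at E contains: B, C, E
Count = 3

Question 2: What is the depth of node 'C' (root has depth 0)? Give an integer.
Path from root to C: D -> E -> C
Depth = number of edges = 2

Answer: 2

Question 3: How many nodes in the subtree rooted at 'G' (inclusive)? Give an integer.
Subtree rooted at G contains: A, F, G
Count = 3

Answer: 3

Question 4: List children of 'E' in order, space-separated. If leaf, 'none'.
Node E's children (from adjacency): B, C

Answer: B C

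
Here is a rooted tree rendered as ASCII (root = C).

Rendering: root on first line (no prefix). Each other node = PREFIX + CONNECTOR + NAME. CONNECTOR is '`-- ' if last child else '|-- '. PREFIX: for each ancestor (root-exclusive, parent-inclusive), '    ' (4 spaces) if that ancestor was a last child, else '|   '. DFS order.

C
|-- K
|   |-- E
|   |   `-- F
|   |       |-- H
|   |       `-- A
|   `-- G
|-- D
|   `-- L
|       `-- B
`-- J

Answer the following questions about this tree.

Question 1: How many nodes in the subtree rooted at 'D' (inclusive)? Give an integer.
Subtree rooted at D contains: B, D, L
Count = 3

Answer: 3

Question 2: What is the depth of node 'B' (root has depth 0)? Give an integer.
Answer: 3

Derivation:
Path from root to B: C -> D -> L -> B
Depth = number of edges = 3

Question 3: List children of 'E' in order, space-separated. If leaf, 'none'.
Node E's children (from adjacency): F

Answer: F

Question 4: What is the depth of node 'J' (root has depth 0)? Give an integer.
Path from root to J: C -> J
Depth = number of edges = 1

Answer: 1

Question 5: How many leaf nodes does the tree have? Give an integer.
Leaves (nodes with no children): A, B, G, H, J

Answer: 5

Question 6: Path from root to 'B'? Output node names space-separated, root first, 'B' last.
Walk down from root: C -> D -> L -> B

Answer: C D L B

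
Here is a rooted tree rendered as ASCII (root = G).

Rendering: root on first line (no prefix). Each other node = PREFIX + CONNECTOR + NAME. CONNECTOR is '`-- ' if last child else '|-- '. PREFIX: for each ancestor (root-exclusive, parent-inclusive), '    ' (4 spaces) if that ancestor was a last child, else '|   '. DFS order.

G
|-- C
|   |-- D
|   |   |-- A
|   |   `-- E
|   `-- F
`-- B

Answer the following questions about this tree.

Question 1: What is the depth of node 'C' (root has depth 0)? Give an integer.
Answer: 1

Derivation:
Path from root to C: G -> C
Depth = number of edges = 1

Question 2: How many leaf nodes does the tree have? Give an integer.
Leaves (nodes with no children): A, B, E, F

Answer: 4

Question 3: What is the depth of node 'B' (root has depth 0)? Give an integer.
Path from root to B: G -> B
Depth = number of edges = 1

Answer: 1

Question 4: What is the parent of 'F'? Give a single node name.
Answer: C

Derivation:
Scan adjacency: F appears as child of C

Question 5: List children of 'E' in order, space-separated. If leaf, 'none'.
Node E's children (from adjacency): (leaf)

Answer: none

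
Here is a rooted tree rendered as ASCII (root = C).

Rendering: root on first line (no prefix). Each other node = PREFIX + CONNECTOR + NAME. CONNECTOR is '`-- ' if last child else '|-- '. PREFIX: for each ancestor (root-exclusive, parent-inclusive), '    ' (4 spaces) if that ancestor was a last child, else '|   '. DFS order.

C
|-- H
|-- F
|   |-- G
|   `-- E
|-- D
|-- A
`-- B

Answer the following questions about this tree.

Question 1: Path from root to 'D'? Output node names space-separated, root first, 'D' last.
Answer: C D

Derivation:
Walk down from root: C -> D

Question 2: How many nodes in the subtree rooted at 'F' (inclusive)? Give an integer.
Answer: 3

Derivation:
Subtree rooted at F contains: E, F, G
Count = 3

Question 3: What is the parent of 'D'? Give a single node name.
Scan adjacency: D appears as child of C

Answer: C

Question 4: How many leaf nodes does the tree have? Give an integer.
Leaves (nodes with no children): A, B, D, E, G, H

Answer: 6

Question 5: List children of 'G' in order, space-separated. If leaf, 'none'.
Node G's children (from adjacency): (leaf)

Answer: none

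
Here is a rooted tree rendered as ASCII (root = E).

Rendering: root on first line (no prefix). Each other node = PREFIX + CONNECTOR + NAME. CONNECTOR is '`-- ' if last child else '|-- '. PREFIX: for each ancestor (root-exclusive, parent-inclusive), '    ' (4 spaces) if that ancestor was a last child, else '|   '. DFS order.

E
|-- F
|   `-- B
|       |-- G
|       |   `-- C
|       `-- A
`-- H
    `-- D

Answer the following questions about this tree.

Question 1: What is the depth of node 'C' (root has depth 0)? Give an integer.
Path from root to C: E -> F -> B -> G -> C
Depth = number of edges = 4

Answer: 4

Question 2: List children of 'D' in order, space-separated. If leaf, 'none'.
Answer: none

Derivation:
Node D's children (from adjacency): (leaf)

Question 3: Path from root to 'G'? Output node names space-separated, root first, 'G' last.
Walk down from root: E -> F -> B -> G

Answer: E F B G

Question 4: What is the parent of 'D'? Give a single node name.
Scan adjacency: D appears as child of H

Answer: H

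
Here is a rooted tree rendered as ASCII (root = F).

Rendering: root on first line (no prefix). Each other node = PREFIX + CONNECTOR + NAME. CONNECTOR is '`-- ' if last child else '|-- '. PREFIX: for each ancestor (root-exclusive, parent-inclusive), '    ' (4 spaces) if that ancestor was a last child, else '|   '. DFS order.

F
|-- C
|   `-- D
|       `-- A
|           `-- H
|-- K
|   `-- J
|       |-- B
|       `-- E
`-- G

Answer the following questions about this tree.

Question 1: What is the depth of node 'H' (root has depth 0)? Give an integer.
Path from root to H: F -> C -> D -> A -> H
Depth = number of edges = 4

Answer: 4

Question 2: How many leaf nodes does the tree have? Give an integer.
Leaves (nodes with no children): B, E, G, H

Answer: 4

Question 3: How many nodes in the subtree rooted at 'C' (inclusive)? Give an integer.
Answer: 4

Derivation:
Subtree rooted at C contains: A, C, D, H
Count = 4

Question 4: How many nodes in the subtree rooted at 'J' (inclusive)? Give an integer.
Answer: 3

Derivation:
Subtree rooted at J contains: B, E, J
Count = 3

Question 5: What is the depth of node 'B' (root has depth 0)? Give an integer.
Answer: 3

Derivation:
Path from root to B: F -> K -> J -> B
Depth = number of edges = 3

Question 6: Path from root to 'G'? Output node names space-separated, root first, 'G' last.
Walk down from root: F -> G

Answer: F G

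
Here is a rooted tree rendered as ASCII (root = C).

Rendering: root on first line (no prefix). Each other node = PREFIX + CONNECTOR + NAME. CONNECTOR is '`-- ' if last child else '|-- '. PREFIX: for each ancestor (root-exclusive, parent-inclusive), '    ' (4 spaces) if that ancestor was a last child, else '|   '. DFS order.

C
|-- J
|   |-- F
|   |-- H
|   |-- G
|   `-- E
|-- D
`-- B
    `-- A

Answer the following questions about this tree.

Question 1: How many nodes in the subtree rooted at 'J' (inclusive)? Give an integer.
Subtree rooted at J contains: E, F, G, H, J
Count = 5

Answer: 5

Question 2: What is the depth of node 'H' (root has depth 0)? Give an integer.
Path from root to H: C -> J -> H
Depth = number of edges = 2

Answer: 2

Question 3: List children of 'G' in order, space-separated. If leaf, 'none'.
Node G's children (from adjacency): (leaf)

Answer: none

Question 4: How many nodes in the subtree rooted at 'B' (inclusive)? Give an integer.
Answer: 2

Derivation:
Subtree rooted at B contains: A, B
Count = 2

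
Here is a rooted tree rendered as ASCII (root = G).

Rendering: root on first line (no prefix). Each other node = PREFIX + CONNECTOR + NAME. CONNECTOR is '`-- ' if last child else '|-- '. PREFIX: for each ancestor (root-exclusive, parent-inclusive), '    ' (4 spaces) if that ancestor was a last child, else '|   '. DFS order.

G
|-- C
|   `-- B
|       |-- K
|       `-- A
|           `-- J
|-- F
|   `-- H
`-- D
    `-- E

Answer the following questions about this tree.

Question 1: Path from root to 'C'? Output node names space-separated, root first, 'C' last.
Answer: G C

Derivation:
Walk down from root: G -> C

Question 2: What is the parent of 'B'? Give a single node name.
Answer: C

Derivation:
Scan adjacency: B appears as child of C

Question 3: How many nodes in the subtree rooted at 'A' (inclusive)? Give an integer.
Subtree rooted at A contains: A, J
Count = 2

Answer: 2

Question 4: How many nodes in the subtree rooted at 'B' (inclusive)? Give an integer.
Answer: 4

Derivation:
Subtree rooted at B contains: A, B, J, K
Count = 4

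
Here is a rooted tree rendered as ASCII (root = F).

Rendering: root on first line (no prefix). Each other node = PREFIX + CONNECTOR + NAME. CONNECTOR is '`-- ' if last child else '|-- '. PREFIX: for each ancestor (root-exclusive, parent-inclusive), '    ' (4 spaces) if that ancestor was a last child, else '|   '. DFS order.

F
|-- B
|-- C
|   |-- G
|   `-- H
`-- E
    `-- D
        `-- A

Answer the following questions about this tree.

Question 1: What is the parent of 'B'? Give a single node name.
Scan adjacency: B appears as child of F

Answer: F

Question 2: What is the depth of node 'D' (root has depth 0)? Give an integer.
Path from root to D: F -> E -> D
Depth = number of edges = 2

Answer: 2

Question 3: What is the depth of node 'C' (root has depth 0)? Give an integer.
Answer: 1

Derivation:
Path from root to C: F -> C
Depth = number of edges = 1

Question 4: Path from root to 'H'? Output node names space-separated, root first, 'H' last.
Walk down from root: F -> C -> H

Answer: F C H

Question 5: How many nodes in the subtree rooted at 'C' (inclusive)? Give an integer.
Answer: 3

Derivation:
Subtree rooted at C contains: C, G, H
Count = 3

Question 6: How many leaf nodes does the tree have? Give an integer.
Leaves (nodes with no children): A, B, G, H

Answer: 4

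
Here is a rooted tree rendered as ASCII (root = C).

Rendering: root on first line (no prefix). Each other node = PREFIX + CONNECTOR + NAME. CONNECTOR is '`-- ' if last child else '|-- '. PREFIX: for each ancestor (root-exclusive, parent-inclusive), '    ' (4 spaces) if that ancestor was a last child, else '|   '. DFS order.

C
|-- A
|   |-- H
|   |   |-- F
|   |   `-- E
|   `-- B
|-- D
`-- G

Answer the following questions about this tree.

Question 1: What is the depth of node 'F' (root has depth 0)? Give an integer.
Path from root to F: C -> A -> H -> F
Depth = number of edges = 3

Answer: 3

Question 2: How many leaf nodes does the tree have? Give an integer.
Answer: 5

Derivation:
Leaves (nodes with no children): B, D, E, F, G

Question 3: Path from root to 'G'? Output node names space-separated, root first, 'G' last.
Walk down from root: C -> G

Answer: C G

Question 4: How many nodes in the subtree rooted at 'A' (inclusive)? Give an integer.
Subtree rooted at A contains: A, B, E, F, H
Count = 5

Answer: 5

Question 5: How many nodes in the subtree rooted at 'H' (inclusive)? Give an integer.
Answer: 3

Derivation:
Subtree rooted at H contains: E, F, H
Count = 3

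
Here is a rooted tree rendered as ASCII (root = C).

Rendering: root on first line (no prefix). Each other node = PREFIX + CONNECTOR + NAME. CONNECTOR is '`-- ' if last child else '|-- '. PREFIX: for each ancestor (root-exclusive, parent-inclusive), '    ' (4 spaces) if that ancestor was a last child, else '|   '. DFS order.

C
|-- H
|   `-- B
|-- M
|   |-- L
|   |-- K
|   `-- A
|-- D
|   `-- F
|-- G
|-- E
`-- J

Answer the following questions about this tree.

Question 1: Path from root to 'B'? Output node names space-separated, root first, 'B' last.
Answer: C H B

Derivation:
Walk down from root: C -> H -> B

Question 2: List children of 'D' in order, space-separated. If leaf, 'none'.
Answer: F

Derivation:
Node D's children (from adjacency): F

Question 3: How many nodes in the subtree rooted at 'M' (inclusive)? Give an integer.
Subtree rooted at M contains: A, K, L, M
Count = 4

Answer: 4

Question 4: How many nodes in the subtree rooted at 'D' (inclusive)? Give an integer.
Subtree rooted at D contains: D, F
Count = 2

Answer: 2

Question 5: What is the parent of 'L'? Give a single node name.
Scan adjacency: L appears as child of M

Answer: M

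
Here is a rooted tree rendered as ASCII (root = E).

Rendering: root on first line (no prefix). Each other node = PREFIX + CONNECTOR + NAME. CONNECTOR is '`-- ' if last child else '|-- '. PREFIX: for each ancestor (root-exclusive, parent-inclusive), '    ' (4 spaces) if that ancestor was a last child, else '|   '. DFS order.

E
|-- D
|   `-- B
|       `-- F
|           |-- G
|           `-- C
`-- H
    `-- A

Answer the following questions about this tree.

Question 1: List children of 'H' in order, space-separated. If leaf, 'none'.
Answer: A

Derivation:
Node H's children (from adjacency): A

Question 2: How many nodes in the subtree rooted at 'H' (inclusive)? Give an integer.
Subtree rooted at H contains: A, H
Count = 2

Answer: 2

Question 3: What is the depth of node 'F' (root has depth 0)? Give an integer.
Answer: 3

Derivation:
Path from root to F: E -> D -> B -> F
Depth = number of edges = 3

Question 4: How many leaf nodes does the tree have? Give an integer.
Leaves (nodes with no children): A, C, G

Answer: 3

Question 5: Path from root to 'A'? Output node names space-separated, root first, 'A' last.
Walk down from root: E -> H -> A

Answer: E H A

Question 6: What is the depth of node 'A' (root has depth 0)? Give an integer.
Answer: 2

Derivation:
Path from root to A: E -> H -> A
Depth = number of edges = 2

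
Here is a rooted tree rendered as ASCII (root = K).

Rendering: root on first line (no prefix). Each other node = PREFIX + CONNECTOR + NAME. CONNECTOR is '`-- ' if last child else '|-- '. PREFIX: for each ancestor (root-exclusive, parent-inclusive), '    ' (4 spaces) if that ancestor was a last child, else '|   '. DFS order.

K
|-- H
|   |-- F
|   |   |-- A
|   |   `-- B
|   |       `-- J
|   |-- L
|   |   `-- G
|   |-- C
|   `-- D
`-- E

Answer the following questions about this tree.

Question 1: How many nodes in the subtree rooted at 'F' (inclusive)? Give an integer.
Answer: 4

Derivation:
Subtree rooted at F contains: A, B, F, J
Count = 4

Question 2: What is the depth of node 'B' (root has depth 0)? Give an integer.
Answer: 3

Derivation:
Path from root to B: K -> H -> F -> B
Depth = number of edges = 3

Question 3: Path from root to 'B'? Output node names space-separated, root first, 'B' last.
Answer: K H F B

Derivation:
Walk down from root: K -> H -> F -> B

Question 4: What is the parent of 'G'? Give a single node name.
Scan adjacency: G appears as child of L

Answer: L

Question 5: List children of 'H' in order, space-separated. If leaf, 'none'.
Answer: F L C D

Derivation:
Node H's children (from adjacency): F, L, C, D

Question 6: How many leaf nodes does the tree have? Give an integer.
Leaves (nodes with no children): A, C, D, E, G, J

Answer: 6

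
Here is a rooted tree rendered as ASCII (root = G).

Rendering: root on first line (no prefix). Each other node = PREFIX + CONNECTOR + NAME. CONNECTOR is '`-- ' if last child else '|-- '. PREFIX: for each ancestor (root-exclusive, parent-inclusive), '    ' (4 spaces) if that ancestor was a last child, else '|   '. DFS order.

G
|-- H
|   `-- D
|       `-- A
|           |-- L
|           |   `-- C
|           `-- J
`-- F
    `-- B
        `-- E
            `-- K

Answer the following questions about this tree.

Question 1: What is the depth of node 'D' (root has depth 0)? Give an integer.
Path from root to D: G -> H -> D
Depth = number of edges = 2

Answer: 2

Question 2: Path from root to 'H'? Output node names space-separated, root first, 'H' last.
Answer: G H

Derivation:
Walk down from root: G -> H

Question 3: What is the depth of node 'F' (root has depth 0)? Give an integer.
Path from root to F: G -> F
Depth = number of edges = 1

Answer: 1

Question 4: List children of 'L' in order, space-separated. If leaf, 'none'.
Answer: C

Derivation:
Node L's children (from adjacency): C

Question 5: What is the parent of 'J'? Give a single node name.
Scan adjacency: J appears as child of A

Answer: A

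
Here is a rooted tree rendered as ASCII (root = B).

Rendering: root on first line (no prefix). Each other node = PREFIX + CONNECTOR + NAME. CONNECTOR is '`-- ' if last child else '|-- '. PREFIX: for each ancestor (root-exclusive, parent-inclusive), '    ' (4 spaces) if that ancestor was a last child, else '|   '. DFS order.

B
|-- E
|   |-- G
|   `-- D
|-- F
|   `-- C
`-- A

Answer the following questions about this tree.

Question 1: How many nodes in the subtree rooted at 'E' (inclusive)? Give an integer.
Answer: 3

Derivation:
Subtree rooted at E contains: D, E, G
Count = 3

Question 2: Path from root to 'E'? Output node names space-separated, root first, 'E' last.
Answer: B E

Derivation:
Walk down from root: B -> E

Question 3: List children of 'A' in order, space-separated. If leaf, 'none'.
Node A's children (from adjacency): (leaf)

Answer: none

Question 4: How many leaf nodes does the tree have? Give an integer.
Answer: 4

Derivation:
Leaves (nodes with no children): A, C, D, G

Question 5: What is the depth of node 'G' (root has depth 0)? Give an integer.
Path from root to G: B -> E -> G
Depth = number of edges = 2

Answer: 2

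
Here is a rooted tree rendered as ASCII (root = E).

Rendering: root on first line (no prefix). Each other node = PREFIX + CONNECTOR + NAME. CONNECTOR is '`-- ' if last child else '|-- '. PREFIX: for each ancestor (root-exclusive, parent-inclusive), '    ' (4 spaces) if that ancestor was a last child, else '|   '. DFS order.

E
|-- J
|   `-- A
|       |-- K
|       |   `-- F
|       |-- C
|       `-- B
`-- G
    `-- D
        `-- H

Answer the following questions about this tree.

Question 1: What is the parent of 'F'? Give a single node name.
Answer: K

Derivation:
Scan adjacency: F appears as child of K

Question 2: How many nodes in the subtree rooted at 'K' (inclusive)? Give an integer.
Subtree rooted at K contains: F, K
Count = 2

Answer: 2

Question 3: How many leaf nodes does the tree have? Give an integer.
Leaves (nodes with no children): B, C, F, H

Answer: 4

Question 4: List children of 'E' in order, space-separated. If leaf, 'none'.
Node E's children (from adjacency): J, G

Answer: J G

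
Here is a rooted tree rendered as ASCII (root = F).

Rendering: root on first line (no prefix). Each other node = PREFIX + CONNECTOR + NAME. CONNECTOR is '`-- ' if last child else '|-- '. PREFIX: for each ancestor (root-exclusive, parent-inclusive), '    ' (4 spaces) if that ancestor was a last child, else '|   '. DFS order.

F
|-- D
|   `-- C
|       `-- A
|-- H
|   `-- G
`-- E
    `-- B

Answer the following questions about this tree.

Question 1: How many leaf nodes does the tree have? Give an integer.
Leaves (nodes with no children): A, B, G

Answer: 3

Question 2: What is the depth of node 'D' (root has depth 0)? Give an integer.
Answer: 1

Derivation:
Path from root to D: F -> D
Depth = number of edges = 1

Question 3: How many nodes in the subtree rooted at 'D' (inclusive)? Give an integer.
Answer: 3

Derivation:
Subtree rooted at D contains: A, C, D
Count = 3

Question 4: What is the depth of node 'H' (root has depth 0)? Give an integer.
Answer: 1

Derivation:
Path from root to H: F -> H
Depth = number of edges = 1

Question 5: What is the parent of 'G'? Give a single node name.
Scan adjacency: G appears as child of H

Answer: H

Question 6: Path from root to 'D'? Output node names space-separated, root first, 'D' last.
Answer: F D

Derivation:
Walk down from root: F -> D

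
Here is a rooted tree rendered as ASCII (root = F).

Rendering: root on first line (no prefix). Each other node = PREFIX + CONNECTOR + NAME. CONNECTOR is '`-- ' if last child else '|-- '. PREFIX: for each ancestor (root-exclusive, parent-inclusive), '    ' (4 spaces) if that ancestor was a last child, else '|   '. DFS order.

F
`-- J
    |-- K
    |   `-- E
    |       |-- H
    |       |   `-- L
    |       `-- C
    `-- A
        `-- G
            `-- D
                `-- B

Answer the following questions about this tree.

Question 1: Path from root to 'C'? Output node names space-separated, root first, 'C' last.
Walk down from root: F -> J -> K -> E -> C

Answer: F J K E C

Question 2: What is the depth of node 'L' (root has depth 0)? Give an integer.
Answer: 5

Derivation:
Path from root to L: F -> J -> K -> E -> H -> L
Depth = number of edges = 5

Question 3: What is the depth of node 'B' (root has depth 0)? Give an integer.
Answer: 5

Derivation:
Path from root to B: F -> J -> A -> G -> D -> B
Depth = number of edges = 5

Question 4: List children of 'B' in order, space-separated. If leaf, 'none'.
Answer: none

Derivation:
Node B's children (from adjacency): (leaf)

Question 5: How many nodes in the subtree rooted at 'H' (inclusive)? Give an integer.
Subtree rooted at H contains: H, L
Count = 2

Answer: 2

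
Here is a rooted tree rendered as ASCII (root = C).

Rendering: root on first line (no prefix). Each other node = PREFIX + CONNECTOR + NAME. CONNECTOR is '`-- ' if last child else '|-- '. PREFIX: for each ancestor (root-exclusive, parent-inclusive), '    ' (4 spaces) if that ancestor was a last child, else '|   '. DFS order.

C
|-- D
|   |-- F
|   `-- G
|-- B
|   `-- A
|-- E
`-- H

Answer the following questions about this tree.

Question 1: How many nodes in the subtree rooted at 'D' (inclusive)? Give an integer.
Answer: 3

Derivation:
Subtree rooted at D contains: D, F, G
Count = 3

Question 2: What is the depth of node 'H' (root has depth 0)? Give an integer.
Answer: 1

Derivation:
Path from root to H: C -> H
Depth = number of edges = 1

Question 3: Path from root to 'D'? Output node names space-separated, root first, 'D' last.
Walk down from root: C -> D

Answer: C D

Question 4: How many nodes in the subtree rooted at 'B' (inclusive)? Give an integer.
Subtree rooted at B contains: A, B
Count = 2

Answer: 2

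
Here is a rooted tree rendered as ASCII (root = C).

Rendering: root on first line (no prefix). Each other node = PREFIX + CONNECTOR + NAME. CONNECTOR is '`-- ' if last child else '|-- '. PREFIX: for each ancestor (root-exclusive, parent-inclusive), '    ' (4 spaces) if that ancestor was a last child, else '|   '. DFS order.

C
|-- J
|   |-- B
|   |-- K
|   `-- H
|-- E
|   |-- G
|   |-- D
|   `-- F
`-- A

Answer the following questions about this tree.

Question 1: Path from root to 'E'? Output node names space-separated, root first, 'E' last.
Answer: C E

Derivation:
Walk down from root: C -> E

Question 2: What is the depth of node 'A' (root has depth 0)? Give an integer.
Answer: 1

Derivation:
Path from root to A: C -> A
Depth = number of edges = 1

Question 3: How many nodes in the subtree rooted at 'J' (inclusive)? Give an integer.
Answer: 4

Derivation:
Subtree rooted at J contains: B, H, J, K
Count = 4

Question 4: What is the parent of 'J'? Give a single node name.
Scan adjacency: J appears as child of C

Answer: C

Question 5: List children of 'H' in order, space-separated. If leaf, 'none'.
Node H's children (from adjacency): (leaf)

Answer: none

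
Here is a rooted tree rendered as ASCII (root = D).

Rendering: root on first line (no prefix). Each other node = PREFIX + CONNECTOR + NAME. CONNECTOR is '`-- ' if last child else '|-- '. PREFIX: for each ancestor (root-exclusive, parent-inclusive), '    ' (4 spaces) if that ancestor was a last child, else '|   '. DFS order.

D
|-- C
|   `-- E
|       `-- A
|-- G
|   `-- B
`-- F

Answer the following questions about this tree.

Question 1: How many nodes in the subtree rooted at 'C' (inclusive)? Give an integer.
Answer: 3

Derivation:
Subtree rooted at C contains: A, C, E
Count = 3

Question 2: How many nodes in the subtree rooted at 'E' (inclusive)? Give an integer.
Answer: 2

Derivation:
Subtree rooted at E contains: A, E
Count = 2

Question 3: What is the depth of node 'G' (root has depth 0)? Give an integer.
Path from root to G: D -> G
Depth = number of edges = 1

Answer: 1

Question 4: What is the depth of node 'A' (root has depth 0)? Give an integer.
Path from root to A: D -> C -> E -> A
Depth = number of edges = 3

Answer: 3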